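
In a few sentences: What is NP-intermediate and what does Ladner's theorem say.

NP-intermediate problems are in NP but neither in P nor NP-complete (assuming P != NP). Ladner's theorem proves such problems exist if P != NP. Graph isomorphism and integer factoring are candidate NP-intermediate problems -- no polynomial algorithm is known, but no NP-completeness proof exists either.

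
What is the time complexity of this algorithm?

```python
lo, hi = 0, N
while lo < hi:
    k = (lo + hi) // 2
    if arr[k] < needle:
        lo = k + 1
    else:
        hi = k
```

Time complexity: O(log n).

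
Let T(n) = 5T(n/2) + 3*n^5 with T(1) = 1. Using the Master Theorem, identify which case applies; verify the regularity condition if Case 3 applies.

a=5, b=2, f(n)=3*n^5.
log_2(5) = 2.322 < 5.
f(n) = Omega(n^(2.322+epsilon)) for some epsilon > 0, so Case 3 is the candidate.
Regularity: a*f(n/b) = 5*3*(n/2)^5 = (5/32)*3*n^5 <= c*f(n) with c = 5/32 < 1. Satisfied.
Case 3: T(n) = Theta(n^5).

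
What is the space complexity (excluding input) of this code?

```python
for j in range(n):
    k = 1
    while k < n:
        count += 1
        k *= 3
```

Space complexity: O(1).
Only a constant amount of auxiliary storage is used; nothing grows with n.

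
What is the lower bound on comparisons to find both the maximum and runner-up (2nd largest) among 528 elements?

Lower bound: finding the max needs 528-1 comparisons. By an adversary weight-doubling argument, the maximum element must personally win at least ceil(log_2(528)) = 10 comparisons in any correct algorithm. The 2nd largest is among those 10 direct losers, and distinguishing it requires 10-1 more comparisons. Total >= 528-1 + 10-1 = 536. A balanced tournament achieves this bound exactly.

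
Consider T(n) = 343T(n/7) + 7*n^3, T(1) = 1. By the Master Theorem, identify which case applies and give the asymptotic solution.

a=343, b=7, f(n)=7*n^3.
log_7(343) = 3, so n^(log_b(a)) = n^3.
f(n) = Theta(n^3), so Case 2 applies.
T(n) = Theta(n^3 log n).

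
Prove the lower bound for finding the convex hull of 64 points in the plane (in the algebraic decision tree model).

Reduction from sorting: given 64 numbers x_1,...,x_{64}, map x_i to the point (x_i, x_i^2) on the parabola y = x^2. All points are on the convex hull, and walking the hull gives them in sorted x-order. Since sorting requires Omega(n log n), so does planar convex hull.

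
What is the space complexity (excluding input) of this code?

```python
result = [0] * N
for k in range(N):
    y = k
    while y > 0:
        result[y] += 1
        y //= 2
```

Space complexity: O(n).
Auxiliary storage grows linearly with the input size n in the worst case.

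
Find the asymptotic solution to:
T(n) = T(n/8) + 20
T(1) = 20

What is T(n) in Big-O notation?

Each step divides n by 8 and adds 20. After log_8(n) steps, T(n) = O(log n).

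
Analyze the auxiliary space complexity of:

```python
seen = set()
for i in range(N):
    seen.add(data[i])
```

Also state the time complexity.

Space complexity: O(n).
Auxiliary storage grows linearly with the input size n in the worst case.
Time complexity: O(n).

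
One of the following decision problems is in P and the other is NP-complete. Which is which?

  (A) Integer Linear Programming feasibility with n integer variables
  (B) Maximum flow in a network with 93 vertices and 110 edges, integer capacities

(A) is NP-complete: ILP feasibility is NP-complete (LP relaxation is in P).
(B) is P: Edmonds-Karp / push-relabel run in polynomial time.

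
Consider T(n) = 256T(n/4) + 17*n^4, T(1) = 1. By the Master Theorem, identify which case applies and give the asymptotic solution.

a=256, b=4, f(n)=17*n^4.
log_4(256) = 4, so n^(log_b(a)) = n^4.
f(n) = Theta(n^4), so Case 2 applies.
T(n) = Theta(n^4 log n).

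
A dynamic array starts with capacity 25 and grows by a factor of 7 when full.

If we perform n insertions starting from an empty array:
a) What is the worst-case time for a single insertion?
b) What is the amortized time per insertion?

(a) Worst-case single insertion: O(n) -- when the array is full at capacity c, the resize copies all c elements, and c can be Theta(n).
(b) Resizes happen at sizes 25, 175, 1225, ... Total copy cost for n insertions: 25 + 175 + ... = O(n) (geometric series with ratio 1/7). Amortized cost per insertion: O(n)/n = O(1).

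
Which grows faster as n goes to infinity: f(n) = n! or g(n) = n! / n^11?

f(n) = n! grows faster: the ratio n!/(n!/n^11) = n^11 -> infinity.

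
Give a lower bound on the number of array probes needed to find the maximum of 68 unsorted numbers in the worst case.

Adversary: any unprobed cell could hold a value larger than everything seen so far. If fewer than 68 cells are probed, the adversary places the max in an unprobed cell. So all 68 cells must be examined; together with 68-1 comparisons this is tight.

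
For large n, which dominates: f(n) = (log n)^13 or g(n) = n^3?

g(n) = n^3 grows faster: any positive polynomial dominates any polylog.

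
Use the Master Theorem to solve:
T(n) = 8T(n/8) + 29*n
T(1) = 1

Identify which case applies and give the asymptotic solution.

a=8, b=8, f(n)=29*n.
log_8(8) = 1, so n^(log_b(a)) = n.
f(n) = Theta(n), so Case 2 applies.
T(n) = Theta(n log n).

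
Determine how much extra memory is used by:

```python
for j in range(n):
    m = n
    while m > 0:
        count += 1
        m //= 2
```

Space complexity: O(1).
Only a constant amount of auxiliary storage is used; nothing grows with n.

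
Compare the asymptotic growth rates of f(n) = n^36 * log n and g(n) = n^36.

f(n) = n^36 * log n grows faster: extra log n factor -> infinity.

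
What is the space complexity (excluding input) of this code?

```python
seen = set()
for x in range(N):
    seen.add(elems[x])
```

Space complexity: O(n).
Auxiliary storage grows linearly with the input size n in the worst case.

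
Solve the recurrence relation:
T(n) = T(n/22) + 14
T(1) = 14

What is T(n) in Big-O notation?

Each step divides n by 22 and adds 14. After log_22(n) steps, T(n) = O(log n).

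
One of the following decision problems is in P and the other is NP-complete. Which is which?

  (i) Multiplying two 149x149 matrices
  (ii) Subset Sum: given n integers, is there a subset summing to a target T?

(i) is P: the schoolbook algorithm runs in O(n^3).
(ii) is NP-complete: one of Karp's 21 NP-complete problems.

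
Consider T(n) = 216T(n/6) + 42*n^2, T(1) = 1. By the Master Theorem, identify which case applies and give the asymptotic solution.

a=216, b=6, f(n)=42*n^2.
log_6(216) = 3 > 2.
Since f(n) = O(n^2) is polynomially smaller than n^3, Case 1 applies.
T(n) = Theta(n^3).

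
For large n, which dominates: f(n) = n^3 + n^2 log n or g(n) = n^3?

f(n) = n^3 + n^2 log n and g(n) = n^3 are Theta of each other: the lower-order n^2 log n term is o(n^3); both are Theta(n^3).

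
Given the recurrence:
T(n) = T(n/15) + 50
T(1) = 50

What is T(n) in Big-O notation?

Each step divides n by 15 and adds 50. After log_15(n) steps, T(n) = O(log n).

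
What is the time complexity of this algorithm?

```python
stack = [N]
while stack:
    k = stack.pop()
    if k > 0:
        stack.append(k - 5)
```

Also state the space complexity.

Time complexity: O(n).
Space complexity: O(1).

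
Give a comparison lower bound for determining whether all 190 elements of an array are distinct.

In the algebraic decision-tree model, the YES region for element distinctness on 190 elements has 190! connected components (one per ordering). Ben-Or's theorem then gives a lower bound of Omega(log(n!)) = Omega(n log n).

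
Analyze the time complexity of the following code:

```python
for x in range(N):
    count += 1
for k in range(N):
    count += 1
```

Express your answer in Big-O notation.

Time complexity: O(n).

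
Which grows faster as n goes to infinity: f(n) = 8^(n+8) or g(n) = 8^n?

f(n) = 8^(n+8) and g(n) = 8^n are Theta of each other: 8^(n+8) = 8^8 * 8^n = Theta(8^n).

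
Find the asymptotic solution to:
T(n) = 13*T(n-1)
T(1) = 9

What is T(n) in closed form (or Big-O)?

Each step multiplies by 13. T(n) = T(1)*13^(n-1) = 9*13^(n-1).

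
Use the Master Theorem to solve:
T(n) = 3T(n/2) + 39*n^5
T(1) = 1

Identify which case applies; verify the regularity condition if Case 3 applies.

a=3, b=2, f(n)=39*n^5.
log_2(3) = 1.585 < 5.
f(n) = Omega(n^(1.585+epsilon)) for some epsilon > 0, so Case 3 is the candidate.
Regularity: a*f(n/b) = 3*39*(n/2)^5 = (3/32)*39*n^5 <= c*f(n) with c = 3/32 < 1. Satisfied.
Case 3: T(n) = Theta(n^5).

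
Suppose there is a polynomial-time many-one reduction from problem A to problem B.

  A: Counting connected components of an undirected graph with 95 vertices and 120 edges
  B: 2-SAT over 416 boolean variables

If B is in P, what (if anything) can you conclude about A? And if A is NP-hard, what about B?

A poly-time reduction A <=_p B means any A-instance can be transformed to a B-instance in poly time.
If B is in P: compose the reduction with B's poly-time algorithm to solve A in poly time, so A is in P.
If A is NP-hard: every NP problem reduces to A, which reduces to B; composing reductions, every NP problem reduces to B, so B is NP-hard.
(Here in fact A is P and B is P.)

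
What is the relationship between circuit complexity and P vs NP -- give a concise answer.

A language is in P iff it has polynomial-size uniform circuit families. P/poly contains all languages decidable by polynomial-size circuits (even non-uniform). If NP is not in P/poly, then P != NP. Proving super-polynomial circuit lower bounds for an NP problem would separate P from NP.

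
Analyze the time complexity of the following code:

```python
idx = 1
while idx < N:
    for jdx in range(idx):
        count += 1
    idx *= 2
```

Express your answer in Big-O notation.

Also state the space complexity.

Time complexity: O(n).
Space complexity: O(1).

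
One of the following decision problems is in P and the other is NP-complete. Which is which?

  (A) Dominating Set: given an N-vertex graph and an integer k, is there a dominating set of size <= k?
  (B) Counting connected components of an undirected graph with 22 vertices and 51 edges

(A) is NP-complete: reduces from Set Cover (with k part of the input).
(B) is P: BFS/DFS visits each vertex and edge once: O(V+E).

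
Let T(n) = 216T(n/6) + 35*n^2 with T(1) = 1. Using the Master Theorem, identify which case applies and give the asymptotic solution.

a=216, b=6, f(n)=35*n^2.
log_6(216) = 3 > 2.
Since f(n) = O(n^2) is polynomially smaller than n^3, Case 1 applies.
T(n) = Theta(n^3).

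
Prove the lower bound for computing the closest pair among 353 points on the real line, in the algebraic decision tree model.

Reduction from element distinctness: given 353 reals, the closest-pair distance is 0 iff two are equal. Element distinctness has an Omega(n log n) lower bound in the algebraic decision tree model (Ben-Or). Therefore closest pair on a line also requires Omega(n log n). Sorting then a linear scan achieves this.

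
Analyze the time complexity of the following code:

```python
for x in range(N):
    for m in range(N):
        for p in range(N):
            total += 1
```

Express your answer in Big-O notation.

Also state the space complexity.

Time complexity: O(n^3).
Space complexity: O(1).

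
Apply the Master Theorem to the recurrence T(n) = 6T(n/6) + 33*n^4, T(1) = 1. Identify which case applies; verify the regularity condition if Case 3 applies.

a=6, b=6, f(n)=33*n^4.
log_6(6) = 1 < 4.
f(n) = Omega(n^(1+epsilon)) for some epsilon > 0, so Case 3 is the candidate.
Regularity: a*f(n/b) = 6*33*(n/6)^4 = (6/1296)*33*n^4 <= c*f(n) with c = 6/1296 < 1. Satisfied.
Case 3: T(n) = Theta(n^4).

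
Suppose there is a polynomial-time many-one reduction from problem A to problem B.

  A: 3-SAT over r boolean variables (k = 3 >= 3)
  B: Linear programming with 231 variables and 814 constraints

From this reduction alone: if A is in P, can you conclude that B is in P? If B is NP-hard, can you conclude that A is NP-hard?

A poly-time reduction A <=_p B transfers tractability DOWN (B easy => A easy) and hardness UP (A hard => B hard), not the reverse.
From A in P, the reduction alone does NOT give B in P: any problem in P trivially reduces to SAT, yet SAT is not known to be in P.
From B NP-hard, the reduction alone does NOT give A NP-hard: again, easy problems reduce to hard ones.
(Here in fact A is NP-complete and B is in P, so no such reduction is known -- its existence would imply P = NP; the analysis concerns only what the assumed reduction would or would not let you conclude.)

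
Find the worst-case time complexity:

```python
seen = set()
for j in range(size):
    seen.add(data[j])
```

Time complexity: O(n).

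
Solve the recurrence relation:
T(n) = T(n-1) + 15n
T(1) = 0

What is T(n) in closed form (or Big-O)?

Unrolling: T(n) = 0 + 15*(2 + 3 + ... + n) = 0 + 15*(n(n+1)/2 - 1) = O(n^2).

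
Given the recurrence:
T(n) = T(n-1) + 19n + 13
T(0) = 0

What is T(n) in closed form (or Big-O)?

Dominant term in sum is 19*sum(i, i=1..n) = 19*n*(n+1)/2 = O(n^2).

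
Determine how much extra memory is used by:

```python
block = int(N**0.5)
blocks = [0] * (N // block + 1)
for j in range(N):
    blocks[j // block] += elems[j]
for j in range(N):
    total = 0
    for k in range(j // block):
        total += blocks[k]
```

Space complexity: O(sqrt(n)).
Storage scales with sqrt(n).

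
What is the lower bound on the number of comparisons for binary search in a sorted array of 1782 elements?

With 1782 possible positions, we need at least ceil(log_2(1782)) = 11 comparisons. Each comparison splits the remaining candidates by at most half.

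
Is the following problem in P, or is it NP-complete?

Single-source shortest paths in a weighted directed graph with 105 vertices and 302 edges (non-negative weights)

This problem is in P: Dijkstra's algorithm runs in O((V+E) log V).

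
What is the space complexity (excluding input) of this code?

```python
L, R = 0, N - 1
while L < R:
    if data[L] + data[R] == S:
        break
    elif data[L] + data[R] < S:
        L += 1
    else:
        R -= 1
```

Space complexity: O(1).
Only a constant amount of auxiliary storage is used; nothing grows with n.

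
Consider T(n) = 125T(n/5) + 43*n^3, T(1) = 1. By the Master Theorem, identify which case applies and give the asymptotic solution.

a=125, b=5, f(n)=43*n^3.
log_5(125) = 3, so n^(log_b(a)) = n^3.
f(n) = Theta(n^3), so Case 2 applies.
T(n) = Theta(n^3 log n).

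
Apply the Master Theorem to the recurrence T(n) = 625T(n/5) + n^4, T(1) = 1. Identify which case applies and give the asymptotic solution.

a=625, b=5, f(n)=n^4.
log_5(625) = 4, so n^(log_b(a)) = n^4.
f(n) = Theta(n^4), so Case 2 applies.
T(n) = Theta(n^4 log n).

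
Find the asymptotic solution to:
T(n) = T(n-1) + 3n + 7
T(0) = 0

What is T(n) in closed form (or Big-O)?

Dominant term in sum is 3*sum(i, i=1..n) = 3*n*(n+1)/2 = O(n^2).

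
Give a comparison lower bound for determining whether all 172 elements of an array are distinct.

In the algebraic decision-tree model, the YES region for element distinctness on 172 elements has 172! connected components (one per ordering). Ben-Or's theorem then gives a lower bound of Omega(log(n!)) = Omega(n log n).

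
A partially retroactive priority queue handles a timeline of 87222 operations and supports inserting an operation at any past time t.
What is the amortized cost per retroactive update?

Partially retroactive priority queues (Demaine-Iacono-Langerman) allow updates at past times with queries only at the present. With a balanced BST over the m = 87222 timeline events tracking bridges, each retroactive insert or delete is O(log m) amortized.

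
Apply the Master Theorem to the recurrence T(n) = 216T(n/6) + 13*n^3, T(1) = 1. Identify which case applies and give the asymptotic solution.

a=216, b=6, f(n)=13*n^3.
log_6(216) = 3, so n^(log_b(a)) = n^3.
f(n) = Theta(n^3), so Case 2 applies.
T(n) = Theta(n^3 log n).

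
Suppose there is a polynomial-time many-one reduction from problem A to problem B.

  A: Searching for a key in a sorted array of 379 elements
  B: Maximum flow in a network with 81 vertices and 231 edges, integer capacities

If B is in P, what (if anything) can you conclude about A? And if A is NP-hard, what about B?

A poly-time reduction A <=_p B means any A-instance can be transformed to a B-instance in poly time.
If B is in P: compose the reduction with B's poly-time algorithm to solve A in poly time, so A is in P.
If A is NP-hard: every NP problem reduces to A, which reduces to B; composing reductions, every NP problem reduces to B, so B is NP-hard.
(Here in fact A is P and B is P.)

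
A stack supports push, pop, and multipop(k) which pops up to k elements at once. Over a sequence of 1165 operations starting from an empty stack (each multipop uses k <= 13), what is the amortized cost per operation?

Each element is pushed exactly once and popped at most once (whether by pop or as part of a multipop). So the total number of individual pops over the whole sequence is at most the number of pushes, which is at most 1165. Total work <= 2 * 1165, hence O(1) amortized per operation.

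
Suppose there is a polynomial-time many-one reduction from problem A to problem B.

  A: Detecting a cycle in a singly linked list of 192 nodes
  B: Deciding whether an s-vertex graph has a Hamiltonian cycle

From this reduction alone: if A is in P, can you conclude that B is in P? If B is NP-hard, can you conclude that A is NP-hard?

A poly-time reduction A <=_p B transfers tractability DOWN (B easy => A easy) and hardness UP (A hard => B hard), not the reverse.
From A in P, the reduction alone does NOT give B in P: any problem in P trivially reduces to SAT, yet SAT is not known to be in P.
From B NP-hard, the reduction alone does NOT give A NP-hard: again, easy problems reduce to hard ones.
(Here in fact A is P and B is NP-complete.)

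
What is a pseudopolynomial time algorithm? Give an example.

A pseudopolynomial algorithm runs in time polynomial in the numeric value of the input, but exponential in the input length. The dynamic programming solution for Subset Sum runs in O(n*W) where W is the target sum. This is pseudopolynomial because W can be exponential in the number of bits to represent it.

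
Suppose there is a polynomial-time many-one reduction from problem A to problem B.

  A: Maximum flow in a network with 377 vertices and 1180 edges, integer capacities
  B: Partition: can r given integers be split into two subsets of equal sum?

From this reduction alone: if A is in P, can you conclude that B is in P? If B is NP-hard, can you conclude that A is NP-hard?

A poly-time reduction A <=_p B transfers tractability DOWN (B easy => A easy) and hardness UP (A hard => B hard), not the reverse.
From A in P, the reduction alone does NOT give B in P: any problem in P trivially reduces to SAT, yet SAT is not known to be in P.
From B NP-hard, the reduction alone does NOT give A NP-hard: again, easy problems reduce to hard ones.
(Here in fact A is P and B is NP-complete.)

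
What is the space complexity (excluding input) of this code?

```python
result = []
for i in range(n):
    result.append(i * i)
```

Space complexity: O(n).
Auxiliary storage grows linearly with the input size n in the worst case.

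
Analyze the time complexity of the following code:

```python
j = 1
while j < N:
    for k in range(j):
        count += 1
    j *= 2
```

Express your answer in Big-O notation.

Time complexity: O(n).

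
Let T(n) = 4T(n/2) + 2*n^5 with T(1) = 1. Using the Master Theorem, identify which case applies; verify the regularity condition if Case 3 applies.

a=4, b=2, f(n)=2*n^5.
log_2(4) = 2 < 5.
f(n) = Omega(n^(2+epsilon)) for some epsilon > 0, so Case 3 is the candidate.
Regularity: a*f(n/b) = 4*2*(n/2)^5 = (4/32)*2*n^5 <= c*f(n) with c = 4/32 < 1. Satisfied.
Case 3: T(n) = Theta(n^5).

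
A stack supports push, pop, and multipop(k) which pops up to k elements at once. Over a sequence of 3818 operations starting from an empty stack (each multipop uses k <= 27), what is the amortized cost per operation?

Each element is pushed exactly once and popped at most once (whether by pop or as part of a multipop). So the total number of individual pops over the whole sequence is at most the number of pushes, which is at most 3818. Total work <= 2 * 3818, hence O(1) amortized per operation.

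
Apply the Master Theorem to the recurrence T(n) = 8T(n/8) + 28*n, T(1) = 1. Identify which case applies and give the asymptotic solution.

a=8, b=8, f(n)=28*n.
log_8(8) = 1, so n^(log_b(a)) = n.
f(n) = Theta(n), so Case 2 applies.
T(n) = Theta(n log n).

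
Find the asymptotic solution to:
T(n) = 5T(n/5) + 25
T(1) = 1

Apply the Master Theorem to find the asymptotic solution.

a=5, b=5, f(n)=25. log_5(5) = 1. Case 1 of Master Theorem: T(n) = O(n^1).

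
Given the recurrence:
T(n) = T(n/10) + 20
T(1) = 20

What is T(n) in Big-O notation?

Each step divides n by 10 and adds 20. After log_10(n) steps, T(n) = O(log n).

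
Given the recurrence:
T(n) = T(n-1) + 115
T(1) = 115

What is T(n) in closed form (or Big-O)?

Unrolling: T(n) = T(n-1) + 115 = T(n-2) + 2*115 = ... = T(1) + (n-1)*115 = 115 + (n-1)*115 = 115n.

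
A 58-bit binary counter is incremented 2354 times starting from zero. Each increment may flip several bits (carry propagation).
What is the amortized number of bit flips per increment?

Bit i flips on every 2^i-th increment, so over 2354 increments bit i flips floor(2354/2^i) times. Summing over i: total flips < 2 * 2354. Amortized: < 2 = O(1) per increment.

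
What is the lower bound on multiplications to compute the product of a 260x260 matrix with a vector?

A 260x260 matrix-vector product has 260 inner products of length 260. Output depends on all 260^2 = 67600 matrix entries. At least 67600 multiplications needed.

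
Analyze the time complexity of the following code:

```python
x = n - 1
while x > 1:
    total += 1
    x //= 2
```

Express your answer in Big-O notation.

Time complexity: O(log n).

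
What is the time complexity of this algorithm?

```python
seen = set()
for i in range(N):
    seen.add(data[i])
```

Time complexity: O(n).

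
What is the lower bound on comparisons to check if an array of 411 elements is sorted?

To verify 411 elements are sorted, we must compare each consecutive pair. Skipping any pair allows an adversary to swap them. Therefore 410 comparisons are necessary and sufficient.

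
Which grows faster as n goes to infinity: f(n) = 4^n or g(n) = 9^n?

g(n) = 9^n grows faster: (9/4)^n -> infinity since 9/4 > 1.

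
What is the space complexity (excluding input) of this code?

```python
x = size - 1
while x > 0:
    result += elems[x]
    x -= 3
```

Space complexity: O(1).
Only a constant amount of auxiliary storage is used; nothing grows with n.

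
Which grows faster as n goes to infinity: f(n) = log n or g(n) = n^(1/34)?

g(n) = n^(1/34) grows faster: any positive power of n dominates log n.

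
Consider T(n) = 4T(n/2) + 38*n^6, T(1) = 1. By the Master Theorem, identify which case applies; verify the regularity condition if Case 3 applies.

a=4, b=2, f(n)=38*n^6.
log_2(4) = 2 < 6.
f(n) = Omega(n^(2+epsilon)) for some epsilon > 0, so Case 3 is the candidate.
Regularity: a*f(n/b) = 4*38*(n/2)^6 = (4/64)*38*n^6 <= c*f(n) with c = 4/64 < 1. Satisfied.
Case 3: T(n) = Theta(n^6).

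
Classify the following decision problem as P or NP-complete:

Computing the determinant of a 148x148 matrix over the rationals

This problem is in P: Gaussian elimination runs in O(n^3).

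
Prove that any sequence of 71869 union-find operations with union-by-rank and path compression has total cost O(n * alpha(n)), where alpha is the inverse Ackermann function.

Using Tarjan's analysis with rank-based potential function. Union-by-rank keeps tree height O(log n). Path compression flattens paths during find. For n = 71869 operations, total cost is O(n * alpha(n)), effectively O(n) since alpha grows incredibly slowly.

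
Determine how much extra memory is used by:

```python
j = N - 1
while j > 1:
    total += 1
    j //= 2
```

Space complexity: O(1).
Only a constant amount of auxiliary storage is used; nothing grows with n.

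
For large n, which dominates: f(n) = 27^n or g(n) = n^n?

g(n) = n^n grows faster: n^n / 27^n = (n/27)^n -> infinity once n > 27.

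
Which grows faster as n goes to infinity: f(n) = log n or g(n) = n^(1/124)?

g(n) = n^(1/124) grows faster: any positive power of n dominates log n.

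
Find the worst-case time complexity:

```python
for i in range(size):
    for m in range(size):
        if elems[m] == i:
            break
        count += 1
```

Time complexity: O(n^2).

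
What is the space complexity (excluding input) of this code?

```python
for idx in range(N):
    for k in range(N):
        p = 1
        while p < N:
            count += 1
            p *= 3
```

Space complexity: O(1).
Only a constant amount of auxiliary storage is used; nothing grows with n.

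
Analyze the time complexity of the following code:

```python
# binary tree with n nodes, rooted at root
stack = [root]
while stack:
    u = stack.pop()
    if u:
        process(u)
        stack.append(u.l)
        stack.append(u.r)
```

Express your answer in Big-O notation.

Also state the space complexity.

Time complexity: O(n).
Space complexity: O(n).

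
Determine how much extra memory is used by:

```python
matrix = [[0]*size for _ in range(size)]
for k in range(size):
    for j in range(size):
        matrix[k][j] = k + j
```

Space complexity: O(n^2).
A 2D structure of size n x n is allocated.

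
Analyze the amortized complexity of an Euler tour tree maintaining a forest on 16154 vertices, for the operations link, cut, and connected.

An Euler tour tree stores each tree's Euler tour as a balanced BST keyed by tour position. On 16154 vertices: link concatenates two tours via O(1) splits/joins of size <= 2*16154 (O(log n)); cut splits the tour at the two occurrences of the edge (O(log n)); connected compares BST roots (O(log n) to find the root). All O(log n) amortized.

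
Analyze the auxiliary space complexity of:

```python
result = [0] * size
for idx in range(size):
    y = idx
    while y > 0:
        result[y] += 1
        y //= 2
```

Space complexity: O(n).
Auxiliary storage grows linearly with the input size n in the worst case.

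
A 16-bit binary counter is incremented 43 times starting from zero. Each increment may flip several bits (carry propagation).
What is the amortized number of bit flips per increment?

Bit i flips on every 2^i-th increment, so over 43 increments bit i flips floor(43/2^i) times. Summing over i: total flips < 2 * 43. Amortized: < 2 = O(1) per increment.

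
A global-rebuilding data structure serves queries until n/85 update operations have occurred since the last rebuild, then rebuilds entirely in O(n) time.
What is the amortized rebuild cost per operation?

The O(n) rebuild is triggered by n/85 operations, so each contributes O(n)/(n/85) = O(85) = O(1) to the rebuild cost.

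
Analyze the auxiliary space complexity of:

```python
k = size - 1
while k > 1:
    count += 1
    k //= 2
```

Space complexity: O(1).
Only a constant amount of auxiliary storage is used; nothing grows with n.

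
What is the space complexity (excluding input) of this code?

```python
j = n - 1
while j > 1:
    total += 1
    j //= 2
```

Space complexity: O(1).
Only a constant amount of auxiliary storage is used; nothing grows with n.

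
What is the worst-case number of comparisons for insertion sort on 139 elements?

Insertion sort on reverse-sorted input: 1 + 2 + ... + (139-1) = 9591 comparisons.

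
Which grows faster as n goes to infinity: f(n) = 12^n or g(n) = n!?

g(n) = n! grows faster: by Stirling n! ~ (n/e)^n sqrt(2*pi*n); (n/e)^n eventually dominates 12^n.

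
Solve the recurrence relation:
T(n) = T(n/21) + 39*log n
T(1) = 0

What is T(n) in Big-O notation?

Each of the log_21(n) levels adds O(log n). T(n) = O(log^2 n).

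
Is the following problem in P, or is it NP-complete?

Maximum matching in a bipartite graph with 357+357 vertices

This problem is in P: Hopcroft-Karp runs in O(E sqrt(V)).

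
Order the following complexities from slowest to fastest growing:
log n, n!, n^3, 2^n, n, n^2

Ordered by growth rate: log n < n < n^2 < n^3 < 2^n < n!.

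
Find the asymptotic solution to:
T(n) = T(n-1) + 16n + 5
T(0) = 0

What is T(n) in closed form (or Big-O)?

Dominant term in sum is 16*sum(i, i=1..n) = 16*n*(n+1)/2 = O(n^2).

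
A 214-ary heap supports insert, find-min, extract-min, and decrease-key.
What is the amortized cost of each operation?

The 214-ary heap has height O(log_214 n). Insert sifts up: O(log_214 n). Find-min reads the root: O(1). Extract-min sifts down comparing 214 children per level: O(214 * log_214 n). Decrease-key sifts up: O(log_214 n).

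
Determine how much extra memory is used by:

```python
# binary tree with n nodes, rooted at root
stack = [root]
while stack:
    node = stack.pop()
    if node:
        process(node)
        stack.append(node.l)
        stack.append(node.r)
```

Space complexity: O(n).
Auxiliary storage grows linearly with the input size n in the worst case.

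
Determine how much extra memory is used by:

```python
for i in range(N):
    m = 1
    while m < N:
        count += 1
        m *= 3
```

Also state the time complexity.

Space complexity: O(1).
Only a constant amount of auxiliary storage is used; nothing grows with n.
Time complexity: O(n log n).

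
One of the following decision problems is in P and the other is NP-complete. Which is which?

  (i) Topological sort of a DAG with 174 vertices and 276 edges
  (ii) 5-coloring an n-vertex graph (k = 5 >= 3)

(i) is P: DFS-based topological sort runs in O(V+E).
(ii) is NP-complete: graph k-coloring for k>=3 is NP-complete by reduction from 3-SAT.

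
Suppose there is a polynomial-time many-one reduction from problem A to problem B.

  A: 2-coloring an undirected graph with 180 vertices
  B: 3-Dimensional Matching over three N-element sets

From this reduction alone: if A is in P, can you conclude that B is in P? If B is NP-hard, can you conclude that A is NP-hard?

A poly-time reduction A <=_p B transfers tractability DOWN (B easy => A easy) and hardness UP (A hard => B hard), not the reverse.
From A in P, the reduction alone does NOT give B in P: any problem in P trivially reduces to SAT, yet SAT is not known to be in P.
From B NP-hard, the reduction alone does NOT give A NP-hard: again, easy problems reduce to hard ones.
(Here in fact A is P and B is NP-complete.)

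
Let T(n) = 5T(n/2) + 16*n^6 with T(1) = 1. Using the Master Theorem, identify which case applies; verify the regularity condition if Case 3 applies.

a=5, b=2, f(n)=16*n^6.
log_2(5) = 2.322 < 6.
f(n) = Omega(n^(2.322+epsilon)) for some epsilon > 0, so Case 3 is the candidate.
Regularity: a*f(n/b) = 5*16*(n/2)^6 = (5/64)*16*n^6 <= c*f(n) with c = 5/64 < 1. Satisfied.
Case 3: T(n) = Theta(n^6).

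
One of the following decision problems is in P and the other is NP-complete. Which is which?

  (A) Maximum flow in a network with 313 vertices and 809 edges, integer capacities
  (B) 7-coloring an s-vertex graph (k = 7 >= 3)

(A) is P: Edmonds-Karp / push-relabel run in polynomial time.
(B) is NP-complete: graph k-coloring for k>=3 is NP-complete by reduction from 3-SAT.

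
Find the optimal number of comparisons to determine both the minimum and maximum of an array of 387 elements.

Naive approach: 772 comparisons (386 for max + 386 for min).
Optimal: Compare elements in pairs first (floor(n/2) = 193 comparisons), then find max among winners and min among losers (193 comparisons each).
Total: ceil(3n/2) - 2 = 579 comparisons. An adversary argument shows this is also a lower bound.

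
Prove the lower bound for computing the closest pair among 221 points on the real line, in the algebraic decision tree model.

Reduction from element distinctness: given 221 reals, the closest-pair distance is 0 iff two are equal. Element distinctness has an Omega(n log n) lower bound in the algebraic decision tree model (Ben-Or). Therefore closest pair on a line also requires Omega(n log n). Sorting then a linear scan achieves this.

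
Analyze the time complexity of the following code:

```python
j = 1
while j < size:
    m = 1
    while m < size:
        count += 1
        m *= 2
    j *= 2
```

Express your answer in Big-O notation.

Time complexity: O(log^2 n).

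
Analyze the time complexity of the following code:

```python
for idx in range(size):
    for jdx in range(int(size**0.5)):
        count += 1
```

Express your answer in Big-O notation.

Time complexity: O(n * sqrt(n)).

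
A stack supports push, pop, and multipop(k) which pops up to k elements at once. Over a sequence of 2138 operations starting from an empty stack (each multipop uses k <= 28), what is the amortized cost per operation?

Each element is pushed exactly once and popped at most once (whether by pop or as part of a multipop). So the total number of individual pops over the whole sequence is at most the number of pushes, which is at most 2138. Total work <= 2 * 2138, hence O(1) amortized per operation.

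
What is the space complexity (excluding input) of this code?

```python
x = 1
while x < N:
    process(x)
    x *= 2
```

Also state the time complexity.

Space complexity: O(1).
Only a constant amount of auxiliary storage is used; nothing grows with n.
Time complexity: O(log n).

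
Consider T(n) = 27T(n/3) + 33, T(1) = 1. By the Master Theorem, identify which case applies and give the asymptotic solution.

a=27, b=3, f(n)=33.
log_3(27) = 3 > 0.
Since f(n) = O(n^0) is polynomially smaller than n^3, Case 1 applies.
T(n) = Theta(n^3).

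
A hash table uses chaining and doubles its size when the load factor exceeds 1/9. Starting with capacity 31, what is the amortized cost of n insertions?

Rehashing occurs when load exceeds 1/9. Total rehash cost is geometric series summing to O(n). Each insertion itself is O(1). Amortized: O(1).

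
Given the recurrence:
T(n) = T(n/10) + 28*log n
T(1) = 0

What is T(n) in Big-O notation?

Each of the log_10(n) levels adds O(log n). T(n) = O(log^2 n).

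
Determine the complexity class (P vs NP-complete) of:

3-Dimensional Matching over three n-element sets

This problem is NP-complete: one of Karp's 21 NP-complete problems.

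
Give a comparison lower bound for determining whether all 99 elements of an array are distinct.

In the algebraic decision-tree model, the YES region for element distinctness on 99 elements has 99! connected components (one per ordering). Ben-Or's theorem then gives a lower bound of Omega(log(n!)) = Omega(n log n).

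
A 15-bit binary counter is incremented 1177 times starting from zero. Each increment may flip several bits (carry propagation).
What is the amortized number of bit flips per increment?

Bit i flips on every 2^i-th increment, so over 1177 increments bit i flips floor(1177/2^i) times. Summing over i: total flips < 2 * 1177. Amortized: < 2 = O(1) per increment.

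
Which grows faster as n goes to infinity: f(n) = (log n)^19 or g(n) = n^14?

g(n) = n^14 grows faster: any positive polynomial dominates any polylog.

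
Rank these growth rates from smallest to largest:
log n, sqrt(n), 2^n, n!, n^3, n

Ordered by growth rate: log n < sqrt(n) < n < n^3 < 2^n < n!.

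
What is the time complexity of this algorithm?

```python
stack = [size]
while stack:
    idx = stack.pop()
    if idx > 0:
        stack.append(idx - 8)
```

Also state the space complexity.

Time complexity: O(n).
Space complexity: O(1).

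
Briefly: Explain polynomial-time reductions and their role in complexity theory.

A poly-time reduction from A to B transforms any instance of A into an instance of B in polynomial time. If A reduces to B and B is in P, then A is in P. If A is NP-hard and A reduces to B, then B is NP-hard. Reductions transfer hardness upward and tractability downward.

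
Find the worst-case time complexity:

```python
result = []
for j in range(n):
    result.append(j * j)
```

Time complexity: O(n).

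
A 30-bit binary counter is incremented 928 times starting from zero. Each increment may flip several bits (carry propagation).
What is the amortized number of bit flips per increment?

Bit i flips on every 2^i-th increment, so over 928 increments bit i flips floor(928/2^i) times. Summing over i: total flips < 2 * 928. Amortized: < 2 = O(1) per increment.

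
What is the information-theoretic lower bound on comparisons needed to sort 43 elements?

There are 43! = 60415263063373835637355132068513997507264512000000000 possible orderings. Each comparison gives 1 bit. We need at least ceil(log_2(60415263063373835637355132068513997507264512000000000)) = 176 comparisons.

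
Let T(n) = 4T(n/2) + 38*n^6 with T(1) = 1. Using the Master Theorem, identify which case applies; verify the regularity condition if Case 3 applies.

a=4, b=2, f(n)=38*n^6.
log_2(4) = 2 < 6.
f(n) = Omega(n^(2+epsilon)) for some epsilon > 0, so Case 3 is the candidate.
Regularity: a*f(n/b) = 4*38*(n/2)^6 = (4/64)*38*n^6 <= c*f(n) with c = 4/64 < 1. Satisfied.
Case 3: T(n) = Theta(n^6).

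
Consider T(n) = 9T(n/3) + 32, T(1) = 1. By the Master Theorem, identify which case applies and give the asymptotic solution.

a=9, b=3, f(n)=32.
log_3(9) = 2 > 0.
Since f(n) = O(n^0) is polynomially smaller than n^2, Case 1 applies.
T(n) = Theta(n^2).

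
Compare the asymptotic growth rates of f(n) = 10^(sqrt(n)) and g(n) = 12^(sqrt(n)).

g(n) = 12^(sqrt(n)) grows faster: ratio is (12/10)^(sqrt(n)) -> infinity since 12/10 > 1.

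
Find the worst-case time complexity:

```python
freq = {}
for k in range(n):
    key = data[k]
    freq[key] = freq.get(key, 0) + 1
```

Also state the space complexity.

Time complexity: O(n).
Space complexity: O(n).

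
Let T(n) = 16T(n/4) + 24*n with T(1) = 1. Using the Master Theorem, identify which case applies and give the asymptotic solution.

a=16, b=4, f(n)=24*n.
log_4(16) = 2 > 1.
Since f(n) = O(n^1) is polynomially smaller than n^2, Case 1 applies.
T(n) = Theta(n^2).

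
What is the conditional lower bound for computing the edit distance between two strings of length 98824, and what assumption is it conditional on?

Under SETH (the Strong Exponential Time Hypothesis), edit distance on length-98824 strings cannot be computed in O(n^(2-epsilon)) time for any epsilon > 0 (Backurs-Indyk). The reduction is from CNF-SAT via the orthogonal vectors problem.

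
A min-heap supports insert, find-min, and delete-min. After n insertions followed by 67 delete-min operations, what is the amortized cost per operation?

Insert takes O(log n) worst case. Delete-min takes O(log n). Over a sequence of n inserts and 67 delete-mins, total cost is O((n + 67) log n). Amortized per operation: O(log n).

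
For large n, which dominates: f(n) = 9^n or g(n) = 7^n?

f(n) = 9^n grows faster: (9/7)^n -> infinity since 9/7 > 1.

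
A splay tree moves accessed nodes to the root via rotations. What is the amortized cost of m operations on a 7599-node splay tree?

Using a potential function Phi = sum of log(size of subtree) for each node, each splay operation has amortized cost O(log n) where n = 7599. Bad individual operations (O(n)) are offset by decreased potential.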